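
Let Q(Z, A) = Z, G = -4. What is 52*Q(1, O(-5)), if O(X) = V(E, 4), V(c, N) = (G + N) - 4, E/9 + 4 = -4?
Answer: 52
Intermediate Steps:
E = -72 (E = -36 + 9*(-4) = -36 - 36 = -72)
V(c, N) = -8 + N (V(c, N) = (-4 + N) - 4 = -8 + N)
O(X) = -4 (O(X) = -8 + 4 = -4)
52*Q(1, O(-5)) = 52*1 = 52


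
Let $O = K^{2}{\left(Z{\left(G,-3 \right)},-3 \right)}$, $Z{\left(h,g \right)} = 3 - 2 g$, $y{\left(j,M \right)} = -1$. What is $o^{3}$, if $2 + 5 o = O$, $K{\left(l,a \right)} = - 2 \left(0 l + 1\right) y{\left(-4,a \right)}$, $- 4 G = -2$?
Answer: $\frac{8}{125} \approx 0.064$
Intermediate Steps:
$G = \frac{1}{2}$ ($G = \left(- \frac{1}{4}\right) \left(-2\right) = \frac{1}{2} \approx 0.5$)
$K{\left(l,a \right)} = 2$ ($K{\left(l,a \right)} = - 2 \left(0 l + 1\right) \left(-1\right) = - 2 \left(0 + 1\right) \left(-1\right) = \left(-2\right) 1 \left(-1\right) = \left(-2\right) \left(-1\right) = 2$)
$O = 4$ ($O = 2^{2} = 4$)
$o = \frac{2}{5}$ ($o = - \frac{2}{5} + \frac{1}{5} \cdot 4 = - \frac{2}{5} + \frac{4}{5} = \frac{2}{5} \approx 0.4$)
$o^{3} = \left(\frac{2}{5}\right)^{3} = \frac{8}{125}$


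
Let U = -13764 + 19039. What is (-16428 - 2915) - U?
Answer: -24618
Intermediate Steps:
U = 5275
(-16428 - 2915) - U = (-16428 - 2915) - 1*5275 = -19343 - 5275 = -24618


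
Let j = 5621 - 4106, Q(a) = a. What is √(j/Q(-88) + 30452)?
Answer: √58921742/44 ≈ 174.46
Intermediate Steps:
j = 1515
√(j/Q(-88) + 30452) = √(1515/(-88) + 30452) = √(1515*(-1/88) + 30452) = √(-1515/88 + 30452) = √(2678261/88) = √58921742/44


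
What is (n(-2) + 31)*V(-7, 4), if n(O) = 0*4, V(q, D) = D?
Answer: 124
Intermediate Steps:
n(O) = 0
(n(-2) + 31)*V(-7, 4) = (0 + 31)*4 = 31*4 = 124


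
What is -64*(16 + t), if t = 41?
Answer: -3648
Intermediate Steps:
-64*(16 + t) = -64*(16 + 41) = -64*57 = -3648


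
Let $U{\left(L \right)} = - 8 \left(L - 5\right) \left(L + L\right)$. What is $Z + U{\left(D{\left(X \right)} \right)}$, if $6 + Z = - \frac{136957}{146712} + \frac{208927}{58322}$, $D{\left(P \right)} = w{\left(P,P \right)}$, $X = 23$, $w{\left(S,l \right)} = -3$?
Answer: $- \frac{1657192520545}{4278268632} \approx -387.35$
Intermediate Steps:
$D{\left(P \right)} = -3$
$U{\left(L \right)} = - 16 L \left(-5 + L\right)$ ($U{\left(L \right)} = - 8 \left(-5 + L\right) 2 L = - 8 \cdot 2 L \left(-5 + L\right) = - 16 L \left(-5 + L\right)$)
$Z = - \frac{14337365857}{4278268632}$ ($Z = -6 + \left(- \frac{136957}{146712} + \frac{208927}{58322}\right) = -6 + \frac{11332245935}{4278268632} = - \frac{14337365857}{4278268632} \approx -3.3512$)
$Z + U{\left(D{\left(X \right)} \right)} = - \frac{14337365857}{4278268632} + 16 \left(-3\right) \left(5 - -3\right) = - \frac{14337365857}{4278268632} + 16 \left(-3\right) \left(5 + 3\right) = - \frac{14337365857}{4278268632} + 16 \left(-3\right) 8 = - \frac{14337365857}{4278268632} - 384 = - \frac{1657192520545}{4278268632}$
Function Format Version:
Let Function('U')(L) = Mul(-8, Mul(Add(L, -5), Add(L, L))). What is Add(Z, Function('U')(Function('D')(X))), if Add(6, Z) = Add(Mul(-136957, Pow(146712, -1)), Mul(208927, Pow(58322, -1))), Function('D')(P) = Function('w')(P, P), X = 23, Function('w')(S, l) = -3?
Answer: Rational(-1657192520545, 4278268632) ≈ -387.35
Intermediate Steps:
Function('D')(P) = -3
Function('U')(L) = Mul(-16, L, Add(-5, L)) (Function('U')(L) = Mul(-8, Mul(Add(-5, L), Mul(2, L))) = Mul(-8, Mul(2, L, Add(-5, L))) = Mul(-16, L, Add(-5, L)))
Z = Rational(-14337365857, 4278268632) (Z = Add(-6, Add(Mul(-136957, Pow(146712, -1)), Mul(208927, Pow(58322, -1)))) = Add(-6, Add(Mul(-136957, Rational(1, 146712)), Mul(208927, Rational(1, 58322)))) = Add(-6, Add(Rational(-136957, 146712), Rational(208927, 58322))) = Add(-6, Rational(11332245935, 4278268632)) = Rational(-14337365857, 4278268632) ≈ -3.3512)
Add(Z, Function('U')(Function('D')(X))) = Add(Rational(-14337365857, 4278268632), Mul(16, -3, Add(5, Mul(-1, -3)))) = Add(Rational(-14337365857, 4278268632), Mul(16, -3, Add(5, 3))) = Add(Rational(-14337365857, 4278268632), Mul(16, -3, 8)) = Add(Rational(-14337365857, 4278268632), -384) = Rational(-1657192520545, 4278268632)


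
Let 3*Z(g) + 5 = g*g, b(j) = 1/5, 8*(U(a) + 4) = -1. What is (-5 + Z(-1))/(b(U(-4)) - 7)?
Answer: 95/102 ≈ 0.93137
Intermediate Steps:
U(a) = -33/8 (U(a) = -4 + (⅛)*(-1) = -4 - ⅛ = -33/8)
b(j) = ⅕
Z(g) = -5/3 + g²/3 (Z(g) = -5/3 + (g*g)/3 = -5/3 + g²/3)
(-5 + Z(-1))/(b(U(-4)) - 7) = (-5 + (-5/3 + (⅓)*(-1)²))/(⅕ - 7) = (-5 + (-5/3 + (⅓)*1))/(-34/5) = -5*(-5 + (-5/3 + ⅓))/34 = -5*(-5 - 4/3)/34 = -5/34*(-19/3) = 95/102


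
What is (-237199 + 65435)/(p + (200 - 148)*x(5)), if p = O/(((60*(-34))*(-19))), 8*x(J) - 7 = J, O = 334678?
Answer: -3328786320/1678979 ≈ -1982.6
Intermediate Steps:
x(J) = 7/8 + J/8
p = 167339/19380 (p = 334678/(((60*(-34))*(-19))) = 334678/((-2040*(-19))) = 334678/38760 = 334678*(1/38760) = 167339/19380 ≈ 8.6346)
(-237199 + 65435)/(p + (200 - 148)*x(5)) = (-237199 + 65435)/(167339/19380 + (200 - 148)*(7/8 + (⅛)*5)) = -171764/(167339/19380 + 52*(7/8 + 5/8)) = -171764/(167339/19380 + 52*(3/2)) = -171764/(167339/19380 + 78) = -171764/1678979/19380 = -171764*19380/1678979 = -3328786320/1678979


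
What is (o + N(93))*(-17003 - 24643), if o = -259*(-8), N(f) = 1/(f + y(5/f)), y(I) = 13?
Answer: -4573417959/53 ≈ -8.6291e+7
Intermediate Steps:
N(f) = 1/(13 + f) (N(f) = 1/(f + 13) = 1/(13 + f))
o = 2072
(o + N(93))*(-17003 - 24643) = (2072 + 1/(13 + 93))*(-17003 - 24643) = (2072 + 1/106)*(-41646) = (219633/106)*(-41646) = -4573417959/53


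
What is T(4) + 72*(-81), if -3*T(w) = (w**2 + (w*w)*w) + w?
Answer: -5860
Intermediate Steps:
T(w) = -w/3 - w**2/3 - w**3/3 (T(w) = -((w**2 + (w*w)*w) + w)/3 = -((w**2 + w**2*w) + w)/3 = -((w**2 + w**3) + w)/3 = -(w + w**2 + w**3)/3 = -w/3 - w**2/3 - w**3/3)
T(4) + 72*(-81) = -1/3*4*(1 + 4 + 4**2) + 72*(-81) = -1/3*4*(1 + 4 + 16) - 5832 = -1/3*4*21 - 5832 = -28 - 5832 = -5860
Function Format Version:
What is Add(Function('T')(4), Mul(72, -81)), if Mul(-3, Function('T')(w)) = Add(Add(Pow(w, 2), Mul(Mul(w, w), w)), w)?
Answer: -5860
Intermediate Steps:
Function('T')(w) = Add(Mul(Rational(-1, 3), w), Mul(Rational(-1, 3), Pow(w, 2)), Mul(Rational(-1, 3), Pow(w, 3))) (Function('T')(w) = Mul(Rational(-1, 3), Add(Add(Pow(w, 2), Mul(Mul(w, w), w)), w)) = Mul(Rational(-1, 3), Add(Add(Pow(w, 2), Mul(Pow(w, 2), w)), w)) = Mul(Rational(-1, 3), Add(Add(Pow(w, 2), Pow(w, 3)), w)) = Mul(Rational(-1, 3), Add(w, Pow(w, 2), Pow(w, 3))) = Add(Mul(Rational(-1, 3), w), Mul(Rational(-1, 3), Pow(w, 2)), Mul(Rational(-1, 3), Pow(w, 3))))
Add(Function('T')(4), Mul(72, -81)) = Add(Mul(Rational(-1, 3), 4, Add(1, 4, Pow(4, 2))), Mul(72, -81)) = Add(Mul(Rational(-1, 3), 4, Add(1, 4, 16)), -5832) = Add(Mul(Rational(-1, 3), 4, 21), -5832) = Add(-28, -5832) = -5860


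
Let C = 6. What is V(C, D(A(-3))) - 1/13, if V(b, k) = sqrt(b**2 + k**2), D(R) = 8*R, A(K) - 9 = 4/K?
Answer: -1/13 + 2*sqrt(8545)/3 ≈ 61.549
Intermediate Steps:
A(K) = 9 + 4/K
V(C, D(A(-3))) - 1/13 = sqrt(6**2 + (8*(9 + 4/(-3)))**2) - 1/13 = sqrt(36 + (8*(9 + 4*(-1/3)))**2) - 1*1/13 = sqrt(36 + (8*(9 - 4/3))**2) - 1/13 = sqrt(36 + (8*(23/3))**2) - 1/13 = sqrt(36 + (184/3)**2) - 1/13 = sqrt(36 + 33856/9) - 1/13 = sqrt(34180/9) - 1/13 = 2*sqrt(8545)/3 - 1/13 = -1/13 + 2*sqrt(8545)/3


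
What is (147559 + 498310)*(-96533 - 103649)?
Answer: -129291348158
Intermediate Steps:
(147559 + 498310)*(-96533 - 103649) = 645869*(-200182) = -129291348158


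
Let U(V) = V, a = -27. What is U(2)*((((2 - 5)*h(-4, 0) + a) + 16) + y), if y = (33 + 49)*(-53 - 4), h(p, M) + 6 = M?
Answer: -9334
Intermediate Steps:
h(p, M) = -6 + M
y = -4674 (y = 82*(-57) = -4674)
U(2)*((((2 - 5)*h(-4, 0) + a) + 16) + y) = 2*((((2 - 5)*(-6 + 0) - 27) + 16) - 4674) = 2*(((-3*(-6) - 27) + 16) - 4674) = 2*(((18 - 27) + 16) - 4674) = 2*((-9 + 16) - 4674) = 2*(7 - 4674) = 2*(-4667) = -9334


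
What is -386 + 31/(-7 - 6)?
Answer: -5049/13 ≈ -388.38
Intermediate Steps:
-386 + 31/(-7 - 6) = -386 + 31/(-13) = -386 - 1/13*31 = -386 - 31/13 = -5049/13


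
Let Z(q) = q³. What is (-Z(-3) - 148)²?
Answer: 14641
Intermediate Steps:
(-Z(-3) - 148)² = (-1*(-3)³ - 148)² = (-1*(-27) - 148)² = (27 - 148)² = (-121)² = 14641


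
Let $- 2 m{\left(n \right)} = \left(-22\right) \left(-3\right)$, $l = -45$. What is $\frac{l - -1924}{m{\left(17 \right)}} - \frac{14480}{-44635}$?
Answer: $- \frac{16678265}{294591} \approx -56.615$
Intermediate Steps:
$m{\left(n \right)} = -33$ ($m{\left(n \right)} = - \frac{\left(-22\right) \left(-3\right)}{2} = \left(- \frac{1}{2}\right) 66 = -33$)
$\frac{l - -1924}{m{\left(17 \right)}} - \frac{14480}{-44635} = \frac{-45 - -1924}{-33} - \frac{14480}{-44635} = \left(-45 + 1924\right) \left(- \frac{1}{33}\right) - - \frac{2896}{8927} = 1879 \left(- \frac{1}{33}\right) + \frac{2896}{8927} = - \frac{1879}{33} + \frac{2896}{8927} = - \frac{16678265}{294591}$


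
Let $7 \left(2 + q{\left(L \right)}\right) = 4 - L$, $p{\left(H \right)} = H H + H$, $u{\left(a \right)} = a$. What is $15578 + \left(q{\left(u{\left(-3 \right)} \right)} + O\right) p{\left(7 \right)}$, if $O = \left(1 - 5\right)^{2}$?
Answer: $16418$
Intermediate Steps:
$p{\left(H \right)} = H + H^{2}$ ($p{\left(H \right)} = H^{2} + H = H + H^{2}$)
$q{\left(L \right)} = - \frac{10}{7} - \frac{L}{7}$ ($q{\left(L \right)} = -2 + \frac{4 - L}{7} = -2 - \left(- \frac{4}{7} + \frac{L}{7}\right) = - \frac{10}{7} - \frac{L}{7}$)
$O = 16$ ($O = \left(-4\right)^{2} = 16$)
$15578 + \left(q{\left(u{\left(-3 \right)} \right)} + O\right) p{\left(7 \right)} = 15578 + \left(\left(- \frac{10}{7} - - \frac{3}{7}\right) + 16\right) 7 \left(1 + 7\right) = 15578 + \left(\left(- \frac{10}{7} + \frac{3}{7}\right) + 16\right) 7 \cdot 8 = 15578 + \left(-1 + 16\right) 56 = 15578 + 15 \cdot 56 = 15578 + 840 = 16418$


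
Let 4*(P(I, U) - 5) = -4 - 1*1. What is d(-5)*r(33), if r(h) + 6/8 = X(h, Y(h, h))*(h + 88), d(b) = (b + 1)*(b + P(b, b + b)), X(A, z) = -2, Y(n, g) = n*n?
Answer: -4855/4 ≈ -1213.8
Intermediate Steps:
P(I, U) = 15/4 (P(I, U) = 5 + (-4 - 1*1)/4 = 5 + (-4 - 1)/4 = 5 + (¼)*(-5) = 5 - 5/4 = 15/4)
Y(n, g) = n²
d(b) = (1 + b)*(15/4 + b) (d(b) = (b + 1)*(b + 15/4) = (1 + b)*(15/4 + b))
r(h) = -707/4 - 2*h (r(h) = -¾ - 2*(h + 88) = -¾ - 2*(88 + h) = -¾ + (-176 - 2*h) = -707/4 - 2*h)
d(-5)*r(33) = (15/4 + (-5)² + (19/4)*(-5))*(-707/4 - 2*33) = (15/4 + 25 - 95/4)*(-707/4 - 66) = 5*(-971/4) = -4855/4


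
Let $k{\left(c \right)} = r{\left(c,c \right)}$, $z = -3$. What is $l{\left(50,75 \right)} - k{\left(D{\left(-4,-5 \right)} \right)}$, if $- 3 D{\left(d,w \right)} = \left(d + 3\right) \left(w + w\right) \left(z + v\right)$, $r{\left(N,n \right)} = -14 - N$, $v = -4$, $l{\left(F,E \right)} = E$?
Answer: $\frac{337}{3} \approx 112.33$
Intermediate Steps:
$D{\left(d,w \right)} = \frac{14 w \left(3 + d\right)}{3}$ ($D{\left(d,w \right)} = - \frac{\left(d + 3\right) \left(w + w\right) \left(-3 - 4\right)}{3} = - \frac{\left(3 + d\right) 2 w \left(-7\right)}{3} = - \frac{2 w \left(3 + d\right) \left(-7\right)}{3} = - \frac{\left(-14\right) w \left(3 + d\right)}{3} = \frac{14 w \left(3 + d\right)}{3}$)
$k{\left(c \right)} = -14 - c$
$l{\left(50,75 \right)} - k{\left(D{\left(-4,-5 \right)} \right)} = 75 - \left(-14 - \frac{14}{3} \left(-5\right) \left(3 - 4\right)\right) = 75 - \left(-14 - \frac{14}{3} \left(-5\right) \left(-1\right)\right) = 75 - \left(-14 - \frac{70}{3}\right) = 75 - - \frac{112}{3} = 75 + \frac{112}{3} = \frac{337}{3}$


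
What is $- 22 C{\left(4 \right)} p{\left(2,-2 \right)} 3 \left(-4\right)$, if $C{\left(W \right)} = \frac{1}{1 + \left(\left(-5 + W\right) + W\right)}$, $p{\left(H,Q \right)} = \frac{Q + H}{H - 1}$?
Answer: $0$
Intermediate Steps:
$p{\left(H,Q \right)} = \frac{H + Q}{-1 + H}$
$C{\left(W \right)} = \frac{1}{-4 + 2 W}$ ($C{\left(W \right)} = \frac{1}{1 + \left(-5 + 2 W\right)} = \frac{1}{-4 + 2 W}$)
$- 22 C{\left(4 \right)} p{\left(2,-2 \right)} 3 \left(-4\right) = - 22 \frac{1}{2 \left(-2 + 4\right)} \frac{2 - 2}{-1 + 2} \cdot 3 \left(-4\right) = - 22 \frac{1}{2 \cdot 2} \cdot 1^{-1} \cdot 0 \cdot 3 \left(-4\right) = - 22 \cdot \frac{1}{2} \cdot \frac{1}{2} \cdot 1 \cdot 0 \cdot 3 \left(-4\right) = \left(-22\right) \frac{1}{4} \cdot 0 \cdot 3 \left(-4\right) = - \frac{11 \cdot 0 \left(-4\right)}{2} = \left(- \frac{11}{2}\right) 0 = 0$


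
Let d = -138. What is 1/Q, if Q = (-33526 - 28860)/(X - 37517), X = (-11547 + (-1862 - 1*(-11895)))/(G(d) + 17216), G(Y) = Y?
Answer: 160179210/266357027 ≈ 0.60137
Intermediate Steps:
X = -757/8539 (X = (-11547 + (-1862 - 1*(-11895)))/(-138 + 17216) = (-11547 + (-1862 + 11895))/17078 = (-11547 + 10033)*(1/17078) = -1514*1/17078 = -757/8539 ≈ -0.088652)
Q = 266357027/160179210 (Q = (-33526 - 28860)/(-757/8539 - 37517) = -62386/(-320358420/8539) = -62386*(-8539/320358420) = 266357027/160179210 ≈ 1.6629)
1/Q = 1/(266357027/160179210) = 160179210/266357027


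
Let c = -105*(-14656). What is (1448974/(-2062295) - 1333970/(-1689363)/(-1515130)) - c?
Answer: -812322753344546463017821/527865969058162605 ≈ -1.5389e+6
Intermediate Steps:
c = 1538880
(1448974/(-2062295) - 1333970/(-1689363)/(-1515130)) - c = (1448974/(-2062295) - 1333970/(-1689363)/(-1515130)) - 1*1538880 = (1448974*(-1/2062295) - 1333970*(-1/1689363)*(-1/1515130)) - 1538880 = (-1448974/2062295 + (1333970/1689363)*(-1/1515130)) - 1538880 = (-1448974/2062295 - 133397/255960456219) - 1538880 = -370880321193435421/527865969058162605 - 1538880 = -812322753344546463017821/527865969058162605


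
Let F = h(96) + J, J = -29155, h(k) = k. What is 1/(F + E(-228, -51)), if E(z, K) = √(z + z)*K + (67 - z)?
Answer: I/(102*(√114 - 282*I)) ≈ -3.4716e-5 + 1.3144e-6*I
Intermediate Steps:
E(z, K) = 67 - z + K*√2*√z (E(z, K) = √(2*z)*K + (67 - z) = (√2*√z)*K + (67 - z) = K*√2*√z + (67 - z) = 67 - z + K*√2*√z)
F = -29059 (F = 96 - 29155 = -29059)
1/(F + E(-228, -51)) = 1/(-29059 + (67 - 1*(-228) - 51*√2*√(-228))) = 1/(-29059 + (67 + 228 - 51*√2*2*I*√57)) = 1/(-29059 + (67 + 228 - 102*I*√114)) = 1/(-29059 + (295 - 102*I*√114)) = 1/(-28764 - 102*I*√114)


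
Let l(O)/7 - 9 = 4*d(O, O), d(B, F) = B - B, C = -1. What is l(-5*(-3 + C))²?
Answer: 3969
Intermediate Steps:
d(B, F) = 0
l(O) = 63 (l(O) = 63 + 7*(4*0) = 63 + 7*0 = 63 + 0 = 63)
l(-5*(-3 + C))² = 63² = 3969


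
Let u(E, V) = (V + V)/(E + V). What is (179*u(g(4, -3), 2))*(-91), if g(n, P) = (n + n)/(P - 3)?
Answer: -97734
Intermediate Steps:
g(n, P) = 2*n/(-3 + P) (g(n, P) = (2*n)/(-3 + P) = 2*n/(-3 + P))
u(E, V) = 2*V/(E + V) (u(E, V) = (2*V)/(E + V) = 2*V/(E + V))
(179*u(g(4, -3), 2))*(-91) = (179*(2*2/(2*4/(-3 - 3) + 2)))*(-91) = (179*(2*2/(2*4/(-6) + 2)))*(-91) = (179*(2*2/(2*4*(-⅙) + 2)))*(-91) = (179*(2*2/(-4/3 + 2)))*(-91) = (179*(2*2/(⅔)))*(-91) = (179*(2*2*(3/2)))*(-91) = (179*6)*(-91) = 1074*(-91) = -97734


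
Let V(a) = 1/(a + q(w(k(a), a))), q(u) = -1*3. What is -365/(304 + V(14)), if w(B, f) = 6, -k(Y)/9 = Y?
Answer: -803/669 ≈ -1.2003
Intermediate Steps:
k(Y) = -9*Y
q(u) = -3
V(a) = 1/(-3 + a) (V(a) = 1/(a - 3) = 1/(-3 + a))
-365/(304 + V(14)) = -365/(304 + 1/(-3 + 14)) = -365/(304 + 1/11) = -365/3345/11 = -365*11/3345 = -803/669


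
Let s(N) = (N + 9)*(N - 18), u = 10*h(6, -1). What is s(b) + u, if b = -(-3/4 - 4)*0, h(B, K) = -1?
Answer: -172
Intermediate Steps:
u = -10 (u = 10*(-1) = -10)
b = 0 (b = -(-3*¼ - 4)*0 = -(-¾ - 4)*0 = -(-19)*0/4 = -1*0 = 0)
s(N) = (-18 + N)*(9 + N) (s(N) = (9 + N)*(-18 + N) = (-18 + N)*(9 + N))
s(b) + u = (-162 + 0² - 9*0) - 10 = (-162 + 0 + 0) - 10 = -162 - 10 = -172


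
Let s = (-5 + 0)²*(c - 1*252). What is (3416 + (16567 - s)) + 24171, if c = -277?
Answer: 57379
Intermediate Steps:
s = -13225 (s = (-5 + 0)²*(-277 - 1*252) = (-5)²*(-277 - 252) = 25*(-529) = -13225)
(3416 + (16567 - s)) + 24171 = (3416 + (16567 - 1*(-13225))) + 24171 = (3416 + (16567 + 13225)) + 24171 = (3416 + 29792) + 24171 = 33208 + 24171 = 57379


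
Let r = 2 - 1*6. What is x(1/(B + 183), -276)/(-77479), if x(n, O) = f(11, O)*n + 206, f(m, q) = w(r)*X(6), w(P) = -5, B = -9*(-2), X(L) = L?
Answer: -13792/5191093 ≈ -0.0026569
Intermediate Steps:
r = -4 (r = 2 - 6 = -4)
B = 18
f(m, q) = -30 (f(m, q) = -5*6 = -30)
x(n, O) = 206 - 30*n (x(n, O) = -30*n + 206 = 206 - 30*n)
x(1/(B + 183), -276)/(-77479) = (206 - 30/(18 + 183))/(-77479) = (206 - 30/201)*(-1/77479) = (206 - 30*1/201)*(-1/77479) = (206 - 10/67)*(-1/77479) = (13792/67)*(-1/77479) = -13792/5191093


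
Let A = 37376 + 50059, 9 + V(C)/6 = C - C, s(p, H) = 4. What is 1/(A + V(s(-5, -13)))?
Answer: 1/87381 ≈ 1.1444e-5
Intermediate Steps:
V(C) = -54 (V(C) = -54 + 6*(C - C) = -54 + 6*0 = -54 + 0 = -54)
A = 87435
1/(A + V(s(-5, -13))) = 1/(87435 - 54) = 1/87381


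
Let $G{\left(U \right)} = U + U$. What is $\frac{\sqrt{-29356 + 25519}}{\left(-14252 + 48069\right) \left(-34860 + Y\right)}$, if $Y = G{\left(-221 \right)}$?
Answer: $- \frac{i \sqrt{3837}}{1193807734} \approx - 5.1887 \cdot 10^{-8} i$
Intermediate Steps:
$G{\left(U \right)} = 2 U$
$Y = -442$ ($Y = 2 \left(-221\right) = -442$)
$\frac{\sqrt{-29356 + 25519}}{\left(-14252 + 48069\right) \left(-34860 + Y\right)} = \frac{\sqrt{-29356 + 25519}}{\left(-14252 + 48069\right) \left(-34860 - 442\right)} = \frac{\sqrt{-3837}}{33817 \left(-35302\right)} = \frac{i \sqrt{3837}}{-1193807734} = i \sqrt{3837} \left(- \frac{1}{1193807734}\right) = - \frac{i \sqrt{3837}}{1193807734}$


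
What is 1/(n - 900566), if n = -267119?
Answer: -1/1167685 ≈ -8.5640e-7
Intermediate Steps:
1/(n - 900566) = 1/(-267119 - 900566) = 1/(-1167685) = -1/1167685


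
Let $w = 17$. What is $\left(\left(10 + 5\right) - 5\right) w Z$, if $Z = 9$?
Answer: $1530$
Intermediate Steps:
$\left(\left(10 + 5\right) - 5\right) w Z = \left(\left(10 + 5\right) - 5\right) 17 \cdot 9 = \left(15 - 5\right) 17 \cdot 9 = 10 \cdot 17 \cdot 9 = 170 \cdot 9 = 1530$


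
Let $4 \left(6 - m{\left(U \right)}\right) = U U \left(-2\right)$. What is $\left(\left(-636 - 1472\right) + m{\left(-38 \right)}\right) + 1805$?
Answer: $425$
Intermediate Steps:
$m{\left(U \right)} = 6 + \frac{U^{2}}{2}$ ($m{\left(U \right)} = 6 - \frac{U U \left(-2\right)}{4} = 6 - \frac{U^{2} \left(-2\right)}{4} = 6 - \frac{\left(-2\right) U^{2}}{4} = 6 + \frac{U^{2}}{2}$)
$\left(\left(-636 - 1472\right) + m{\left(-38 \right)}\right) + 1805 = \left(\left(-636 - 1472\right) + \left(6 + \frac{\left(-38\right)^{2}}{2}\right)\right) + 1805 = \left(-2108 + \left(6 + \frac{1}{2} \cdot 1444\right)\right) + 1805 = \left(-2108 + \left(6 + 722\right)\right) + 1805 = \left(-2108 + 728\right) + 1805 = -1380 + 1805 = 425$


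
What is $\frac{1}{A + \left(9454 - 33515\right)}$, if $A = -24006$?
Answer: $- \frac{1}{48067} \approx -2.0804 \cdot 10^{-5}$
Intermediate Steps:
$\frac{1}{A + \left(9454 - 33515\right)} = \frac{1}{-24006 + \left(9454 - 33515\right)} = \frac{1}{-24006 - 24061} = \frac{1}{-48067} = - \frac{1}{48067}$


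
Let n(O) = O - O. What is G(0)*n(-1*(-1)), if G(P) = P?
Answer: 0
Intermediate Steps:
n(O) = 0
G(0)*n(-1*(-1)) = 0*0 = 0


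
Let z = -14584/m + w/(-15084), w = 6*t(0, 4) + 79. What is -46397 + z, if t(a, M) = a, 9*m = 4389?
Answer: -1024544055869/22067892 ≈ -46427.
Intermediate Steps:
m = 1463/3 (m = (⅑)*4389 = 1463/3 ≈ 487.67)
w = 79 (w = 6*0 + 79 = 0 + 79 = 79)
z = -660070745/22067892 (z = -14584/1463/3 + 79/(-15084) = -14584*3/1463 + 79*(-1/15084) = -43752/1463 - 79/15084 = -660070745/22067892 ≈ -29.911)
-46397 + z = -46397 - 660070745/22067892 = -1024544055869/22067892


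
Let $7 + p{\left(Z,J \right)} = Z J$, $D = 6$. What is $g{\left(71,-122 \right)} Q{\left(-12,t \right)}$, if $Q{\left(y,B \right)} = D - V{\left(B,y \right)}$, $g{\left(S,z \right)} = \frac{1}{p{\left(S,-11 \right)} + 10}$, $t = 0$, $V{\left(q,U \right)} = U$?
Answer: $- \frac{9}{389} \approx -0.023136$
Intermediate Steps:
$p{\left(Z,J \right)} = -7 + J Z$ ($p{\left(Z,J \right)} = -7 + Z J = -7 + J Z$)
$g{\left(S,z \right)} = \frac{1}{3 - 11 S}$ ($g{\left(S,z \right)} = \frac{1}{\left(-7 - 11 S\right) + 10} = \frac{1}{3 - 11 S}$)
$Q{\left(y,B \right)} = 6 - y$
$g{\left(71,-122 \right)} Q{\left(-12,t \right)} = - \frac{1}{-3 + 11 \cdot 71} \left(6 - -12\right) = - \frac{1}{-3 + 781} \left(6 + 12\right) = - \frac{1}{778} \cdot 18 = \left(-1\right) \frac{1}{778} \cdot 18 = \left(- \frac{1}{778}\right) 18 = - \frac{9}{389}$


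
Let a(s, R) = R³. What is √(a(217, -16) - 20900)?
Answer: 2*I*√6249 ≈ 158.1*I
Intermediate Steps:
√(a(217, -16) - 20900) = √((-16)³ - 20900) = √(-4096 - 20900) = √(-24996) = 2*I*√6249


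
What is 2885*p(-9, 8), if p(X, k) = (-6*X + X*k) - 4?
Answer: -63470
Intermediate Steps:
p(X, k) = -4 - 6*X + X*k
2885*p(-9, 8) = 2885*(-4 - 6*(-9) - 9*8) = 2885*(-4 + 54 - 72) = 2885*(-22) = -63470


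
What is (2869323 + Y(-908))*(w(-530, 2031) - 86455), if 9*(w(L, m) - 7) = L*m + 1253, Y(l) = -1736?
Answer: -5314238036683/9 ≈ -5.9047e+11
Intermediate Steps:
w(L, m) = 1316/9 + L*m/9 (w(L, m) = 7 + (L*m + 1253)/9 = 7 + (1253 + L*m)/9 = 7 + (1253/9 + L*m/9) = 1316/9 + L*m/9)
(2869323 + Y(-908))*(w(-530, 2031) - 86455) = (2869323 - 1736)*((1316/9 + (⅑)*(-530)*2031) - 86455) = 2867587*((1316/9 - 358810/3) - 86455) = 2867587*(-1075114/9 - 86455) = 2867587*(-1853209/9) = -5314238036683/9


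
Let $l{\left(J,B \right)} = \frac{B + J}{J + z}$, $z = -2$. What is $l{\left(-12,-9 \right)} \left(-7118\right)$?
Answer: $-10677$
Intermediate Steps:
$l{\left(J,B \right)} = \frac{B + J}{-2 + J}$ ($l{\left(J,B \right)} = \frac{B + J}{J - 2} = \frac{B + J}{-2 + J}$)
$l{\left(-12,-9 \right)} \left(-7118\right) = \frac{-9 - 12}{-2 - 12} \left(-7118\right) = \frac{1}{-14} \left(-21\right) \left(-7118\right) = \left(- \frac{1}{14}\right) \left(-21\right) \left(-7118\right) = \frac{3}{2} \left(-7118\right) = -10677$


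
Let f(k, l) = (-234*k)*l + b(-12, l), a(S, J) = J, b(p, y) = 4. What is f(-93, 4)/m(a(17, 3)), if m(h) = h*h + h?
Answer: 21763/3 ≈ 7254.3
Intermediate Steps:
m(h) = h + h² (m(h) = h² + h = h + h²)
f(k, l) = 4 - 234*k*l (f(k, l) = (-234*k)*l + 4 = -234*k*l + 4 = 4 - 234*k*l)
f(-93, 4)/m(a(17, 3)) = (4 - 234*(-93)*4)/((3*(1 + 3))) = (4 + 87048)/((3*4)) = 87052/12 = 87052*(1/12) = 21763/3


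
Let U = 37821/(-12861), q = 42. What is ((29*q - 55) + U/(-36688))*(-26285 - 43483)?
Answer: -531743631633045/6553394 ≈ -8.1140e+7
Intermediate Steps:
U = -12607/4287 (U = 37821*(-1/12861) = -12607/4287 ≈ -2.9408)
((29*q - 55) + U/(-36688))*(-26285 - 43483) = ((29*42 - 55) - 12607/4287/(-36688))*(-26285 - 43483) = ((1218 - 55) - 12607/4287*(-1/36688))*(-69768) = (1163 + 12607/157281456)*(-69768) = (182918345935/157281456)*(-69768) = -531743631633045/6553394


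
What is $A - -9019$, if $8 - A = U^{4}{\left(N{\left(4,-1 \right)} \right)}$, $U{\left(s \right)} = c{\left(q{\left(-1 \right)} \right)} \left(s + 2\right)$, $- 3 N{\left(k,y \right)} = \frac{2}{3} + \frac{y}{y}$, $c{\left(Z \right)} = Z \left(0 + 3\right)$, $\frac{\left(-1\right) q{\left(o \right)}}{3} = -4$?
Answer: $-7302589$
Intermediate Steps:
$q{\left(o \right)} = 12$ ($q{\left(o \right)} = \left(-3\right) \left(-4\right) = 12$)
$c{\left(Z \right)} = 3 Z$ ($c{\left(Z \right)} = Z 3 = 3 Z$)
$N{\left(k,y \right)} = - \frac{5}{9}$ ($N{\left(k,y \right)} = - \frac{\frac{2}{3} + \frac{y}{y}}{3} = - \frac{2 \cdot \frac{1}{3} + 1}{3} = - \frac{\frac{2}{3} + 1}{3} = \left(- \frac{1}{3}\right) \frac{5}{3} = - \frac{5}{9}$)
$U{\left(s \right)} = 72 + 36 s$ ($U{\left(s \right)} = 3 \cdot 12 \left(s + 2\right) = 36 \left(2 + s\right) = 72 + 36 s$)
$A = -7311608$ ($A = 8 - \left(72 + 36 \left(- \frac{5}{9}\right)\right)^{4} = 8 - \left(72 - 20\right)^{4} = 8 - 52^{4} = 8 - 7311616 = -7311608$)
$A - -9019 = -7311608 - -9019 = -7311608 + 9019 = -7302589$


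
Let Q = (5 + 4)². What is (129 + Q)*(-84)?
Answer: -17640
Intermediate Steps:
Q = 81 (Q = 9² = 81)
(129 + Q)*(-84) = (129 + 81)*(-84) = 210*(-84) = -17640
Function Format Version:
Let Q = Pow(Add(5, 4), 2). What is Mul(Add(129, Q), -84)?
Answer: -17640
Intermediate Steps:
Q = 81 (Q = Pow(9, 2) = 81)
Mul(Add(129, Q), -84) = Mul(Add(129, 81), -84) = Mul(210, -84) = -17640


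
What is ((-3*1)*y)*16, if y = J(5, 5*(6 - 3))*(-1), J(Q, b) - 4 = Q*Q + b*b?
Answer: 12192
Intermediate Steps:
J(Q, b) = 4 + Q² + b² (J(Q, b) = 4 + (Q*Q + b*b) = 4 + (Q² + b²) = 4 + Q² + b²)
y = -254 (y = (4 + 5² + (5*(6 - 3))²)*(-1) = (4 + 25 + (5*3)²)*(-1) = (4 + 25 + 15²)*(-1) = (4 + 25 + 225)*(-1) = 254*(-1) = -254)
((-3*1)*y)*16 = (-3*1*(-254))*16 = -3*(-254)*16 = 762*16 = 12192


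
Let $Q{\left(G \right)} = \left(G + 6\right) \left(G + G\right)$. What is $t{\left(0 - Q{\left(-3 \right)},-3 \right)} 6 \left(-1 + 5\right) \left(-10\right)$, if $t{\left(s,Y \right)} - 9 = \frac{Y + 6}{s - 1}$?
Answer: $- \frac{37440}{17} \approx -2202.4$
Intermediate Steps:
$Q{\left(G \right)} = 2 G \left(6 + G\right)$ ($Q{\left(G \right)} = \left(6 + G\right) 2 G = 2 G \left(6 + G\right)$)
$t{\left(s,Y \right)} = 9 + \frac{6 + Y}{-1 + s}$ ($t{\left(s,Y \right)} = 9 + \frac{Y + 6}{s - 1} = 9 + \frac{6 + Y}{-1 + s}$)
$t{\left(0 - Q{\left(-3 \right)},-3 \right)} 6 \left(-1 + 5\right) \left(-10\right) = \frac{-3 - 3 + 9 \left(0 - 2 \left(-3\right) \left(6 - 3\right)\right)}{-1 + \left(0 - 2 \left(-3\right) \left(6 - 3\right)\right)} 6 \left(-1 + 5\right) \left(-10\right) = \frac{-3 - 3 + 9 \left(0 - 2 \left(-3\right) 3\right)}{-1 + \left(0 - 2 \left(-3\right) 3\right)} 6 \cdot 4 \left(-10\right) = \frac{-3 - 3 + 9 \left(0 - -18\right)}{-1 + \left(0 - -18\right)} 24 \left(-10\right) = \frac{-3 - 3 + 9 \left(0 + 18\right)}{-1 + \left(0 + 18\right)} 24 \left(-10\right) = \frac{-3 - 3 + 9 \cdot 18}{-1 + 18} \cdot 24 \left(-10\right) = \frac{-3 - 3 + 162}{17} \cdot 24 \left(-10\right) = \frac{1}{17} \cdot 156 \cdot 24 \left(-10\right) = \frac{156}{17} \cdot 24 \left(-10\right) = \frac{3744}{17} \left(-10\right) = - \frac{37440}{17}$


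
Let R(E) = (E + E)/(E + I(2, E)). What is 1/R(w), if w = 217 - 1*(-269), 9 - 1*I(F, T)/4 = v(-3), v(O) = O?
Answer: 89/162 ≈ 0.54938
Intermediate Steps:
I(F, T) = 48 (I(F, T) = 36 - 4*(-3) = 36 + 12 = 48)
w = 486 (w = 217 + 269 = 486)
R(E) = 2*E/(48 + E) (R(E) = (E + E)/(E + 48) = (2*E)/(48 + E) = 2*E/(48 + E))
1/R(w) = 1/(2*486/(48 + 486)) = 1/(2*486/534) = 1/(2*486*(1/534)) = 1/(162/89) = 89/162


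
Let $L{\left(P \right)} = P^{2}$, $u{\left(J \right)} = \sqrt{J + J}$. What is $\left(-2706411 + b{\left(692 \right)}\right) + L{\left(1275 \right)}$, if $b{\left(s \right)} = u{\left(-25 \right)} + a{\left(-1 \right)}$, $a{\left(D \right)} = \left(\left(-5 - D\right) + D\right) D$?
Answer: $-1080781 + 5 i \sqrt{2} \approx -1.0808 \cdot 10^{6} + 7.0711 i$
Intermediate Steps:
$u{\left(J \right)} = \sqrt{2} \sqrt{J}$ ($u{\left(J \right)} = \sqrt{2 J} = \sqrt{2} \sqrt{J}$)
$a{\left(D \right)} = - 5 D$
$b{\left(s \right)} = 5 + 5 i \sqrt{2}$ ($b{\left(s \right)} = \sqrt{2} \sqrt{-25} - -5 = \sqrt{2} \cdot 5 i + 5 = 5 i \sqrt{2} + 5 = 5 + 5 i \sqrt{2}$)
$\left(-2706411 + b{\left(692 \right)}\right) + L{\left(1275 \right)} = \left(-2706411 + \left(5 + 5 i \sqrt{2}\right)\right) + 1275^{2} = \left(-2706406 + 5 i \sqrt{2}\right) + 1625625 = -1080781 + 5 i \sqrt{2}$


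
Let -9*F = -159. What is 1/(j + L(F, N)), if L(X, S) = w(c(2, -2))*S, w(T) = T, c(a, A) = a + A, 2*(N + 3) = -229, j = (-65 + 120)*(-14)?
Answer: -1/770 ≈ -0.0012987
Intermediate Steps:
j = -770 (j = 55*(-14) = -770)
N = -235/2 (N = -3 + (1/2)*(-229) = -3 - 229/2 = -235/2 ≈ -117.50)
c(a, A) = A + a
F = 53/3 (F = -1/9*(-159) = 53/3 ≈ 17.667)
L(X, S) = 0 (L(X, S) = (-2 + 2)*S = 0*S = 0)
1/(j + L(F, N)) = 1/(-770 + 0) = 1/(-770) = -1/770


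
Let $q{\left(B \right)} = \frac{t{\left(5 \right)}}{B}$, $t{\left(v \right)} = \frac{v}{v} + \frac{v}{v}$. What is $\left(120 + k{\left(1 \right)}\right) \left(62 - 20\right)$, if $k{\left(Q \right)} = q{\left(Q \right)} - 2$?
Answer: $5040$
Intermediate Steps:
$t{\left(v \right)} = 2$ ($t{\left(v \right)} = 1 + 1 = 2$)
$q{\left(B \right)} = \frac{2}{B}$
$k{\left(Q \right)} = -2 + \frac{2}{Q}$ ($k{\left(Q \right)} = \frac{2}{Q} - 2 = -2 + \frac{2}{Q}$)
$\left(120 + k{\left(1 \right)}\right) \left(62 - 20\right) = \left(120 - \left(2 - \frac{2}{1}\right)\right) \left(62 - 20\right) = \left(120 + \left(-2 + 2 \cdot 1\right)\right) 42 = \left(120 + \left(-2 + 2\right)\right) 42 = \left(120 + 0\right) 42 = 120 \cdot 42 = 5040$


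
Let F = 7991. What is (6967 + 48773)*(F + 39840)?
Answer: 2666099940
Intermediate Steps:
(6967 + 48773)*(F + 39840) = (6967 + 48773)*(7991 + 39840) = 55740*47831 = 2666099940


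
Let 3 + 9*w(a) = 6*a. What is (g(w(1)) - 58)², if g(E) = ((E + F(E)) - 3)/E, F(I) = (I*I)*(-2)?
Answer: 40000/9 ≈ 4444.4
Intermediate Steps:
F(I) = -2*I² (F(I) = I²*(-2) = -2*I²)
w(a) = -⅓ + 2*a/3 (w(a) = -⅓ + (6*a)/9 = -⅓ + 2*a/3)
g(E) = (-3 + E - 2*E²)/E (g(E) = ((E - 2*E²) - 3)/E = (-3 + E - 2*E²)/E)
(g(w(1)) - 58)² = ((1 - 3/(-⅓ + (⅔)*1) - 2*(-⅓ + (⅔)*1)) - 58)² = ((1 - 3/(-⅓ + ⅔) - 2*(-⅓ + ⅔)) - 58)² = ((1 - 3/⅓ - 2*⅓) - 58)² = ((1 - 3*3 - ⅔) - 58)² = ((1 - 9 - ⅔) - 58)² = (-26/3 - 58)² = (-200/3)² = 40000/9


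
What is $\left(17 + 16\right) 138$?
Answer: $4554$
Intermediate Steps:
$\left(17 + 16\right) 138 = 33 \cdot 138 = 4554$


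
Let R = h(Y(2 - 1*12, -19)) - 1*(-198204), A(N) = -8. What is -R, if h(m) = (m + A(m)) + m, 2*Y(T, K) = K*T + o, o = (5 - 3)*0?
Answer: -198386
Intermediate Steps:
o = 0 (o = 2*0 = 0)
Y(T, K) = K*T/2 (Y(T, K) = (K*T + 0)/2 = (K*T)/2 = K*T/2)
h(m) = -8 + 2*m (h(m) = (m - 8) + m = (-8 + m) + m = -8 + 2*m)
R = 198386 (R = (-8 + 2*((½)*(-19)*(2 - 1*12))) - 1*(-198204) = (-8 + 2*((½)*(-19)*(2 - 12))) + 198204 = (-8 + 2*((½)*(-19)*(-10))) + 198204 = (-8 + 2*95) + 198204 = (-8 + 190) + 198204 = 182 + 198204 = 198386)
-R = -1*198386 = -198386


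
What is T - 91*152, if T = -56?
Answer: -13888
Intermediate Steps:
T - 91*152 = -56 - 91*152 = -56 - 13832 = -13888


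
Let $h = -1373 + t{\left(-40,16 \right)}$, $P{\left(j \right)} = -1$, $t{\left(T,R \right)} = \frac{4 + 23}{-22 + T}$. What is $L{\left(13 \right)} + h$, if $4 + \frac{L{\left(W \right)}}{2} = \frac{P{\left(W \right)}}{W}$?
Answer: $- \frac{1113561}{806} \approx -1381.6$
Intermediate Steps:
$t{\left(T,R \right)} = \frac{27}{-22 + T}$
$h = - \frac{85153}{62}$ ($h = -1373 + \frac{27}{-22 - 40} = -1373 + \frac{27}{-62} = -1373 + 27 \left(- \frac{1}{62}\right) = -1373 - \frac{27}{62} = - \frac{85153}{62} \approx -1373.4$)
$L{\left(W \right)} = -8 - \frac{2}{W}$ ($L{\left(W \right)} = -8 + 2 \left(- \frac{1}{W}\right) = -8 - \frac{2}{W}$)
$L{\left(13 \right)} + h = \left(-8 - \frac{2}{13}\right) - \frac{85153}{62} = - \frac{106}{13} - \frac{85153}{62} = - \frac{1113561}{806}$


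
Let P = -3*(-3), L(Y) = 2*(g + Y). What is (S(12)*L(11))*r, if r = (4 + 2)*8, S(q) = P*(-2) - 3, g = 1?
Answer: -24192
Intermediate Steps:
L(Y) = 2 + 2*Y (L(Y) = 2*(1 + Y) = 2 + 2*Y)
P = 9
S(q) = -21 (S(q) = 9*(-2) - 3 = -18 - 3 = -21)
r = 48 (r = 6*8 = 48)
(S(12)*L(11))*r = -21*(2 + 2*11)*48 = -21*(2 + 22)*48 = -21*24*48 = -504*48 = -24192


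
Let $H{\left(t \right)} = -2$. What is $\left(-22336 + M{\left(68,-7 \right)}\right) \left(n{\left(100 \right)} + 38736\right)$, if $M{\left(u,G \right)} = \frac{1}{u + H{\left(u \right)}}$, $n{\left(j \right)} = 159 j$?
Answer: $- \frac{13423837550}{11} \approx -1.2203 \cdot 10^{9}$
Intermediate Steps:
$M{\left(u,G \right)} = \frac{1}{-2 + u}$ ($M{\left(u,G \right)} = \frac{1}{u - 2} = \frac{1}{-2 + u}$)
$\left(-22336 + M{\left(68,-7 \right)}\right) \left(n{\left(100 \right)} + 38736\right) = \left(-22336 + \frac{1}{-2 + 68}\right) \left(159 \cdot 100 + 38736\right) = \left(-22336 + \frac{1}{66}\right) \left(15900 + 38736\right) = \left(-22336 + \frac{1}{66}\right) 54636 = \left(- \frac{1474175}{66}\right) 54636 = - \frac{13423837550}{11}$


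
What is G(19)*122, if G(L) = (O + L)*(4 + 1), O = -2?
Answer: 10370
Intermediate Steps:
G(L) = -10 + 5*L (G(L) = (-2 + L)*(4 + 1) = (-2 + L)*5 = -10 + 5*L)
G(19)*122 = (-10 + 5*19)*122 = (-10 + 95)*122 = 85*122 = 10370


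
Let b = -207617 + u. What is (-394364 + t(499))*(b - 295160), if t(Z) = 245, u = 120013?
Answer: 150854564916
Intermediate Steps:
b = -87604 (b = -207617 + 120013 = -87604)
(-394364 + t(499))*(b - 295160) = (-394364 + 245)*(-87604 - 295160) = -394119*(-382764) = 150854564916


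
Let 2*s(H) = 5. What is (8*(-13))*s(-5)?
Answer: -260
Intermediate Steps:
s(H) = 5/2 (s(H) = (1/2)*5 = 5/2)
(8*(-13))*s(-5) = (8*(-13))*(5/2) = -104*5/2 = -260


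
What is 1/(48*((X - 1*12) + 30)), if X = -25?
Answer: -1/336 ≈ -0.0029762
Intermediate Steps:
1/(48*((X - 1*12) + 30)) = 1/(48*((-25 - 1*12) + 30)) = 1/(48*((-25 - 12) + 30)) = 1/(48*(-37 + 30)) = 1/(48*(-7)) = 1/(-336) = -1/336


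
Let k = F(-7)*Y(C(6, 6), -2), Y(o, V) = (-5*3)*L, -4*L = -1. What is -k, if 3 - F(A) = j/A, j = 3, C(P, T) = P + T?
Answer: 90/7 ≈ 12.857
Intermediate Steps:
L = ¼ (L = -¼*(-1) = ¼ ≈ 0.25000)
Y(o, V) = -15/4 (Y(o, V) = -5*3*(¼) = -15*¼ = -15/4)
F(A) = 3 - 3/A
k = -90/7 (k = (3 - 3/(-7))*(-15/4) = (3 - 3*(-⅐))*(-15/4) = (3 + 3/7)*(-15/4) = (24/7)*(-15/4) = -90/7 ≈ -12.857)
-k = -1*(-90/7) = 90/7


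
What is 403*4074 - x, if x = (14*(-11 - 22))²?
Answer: 1428378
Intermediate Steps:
x = 213444 (x = (14*(-33))² = (-462)² = 213444)
403*4074 - x = 403*4074 - 1*213444 = 1641822 - 213444 = 1428378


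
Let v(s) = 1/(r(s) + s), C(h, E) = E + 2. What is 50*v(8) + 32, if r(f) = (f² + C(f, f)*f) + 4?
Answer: 2521/78 ≈ 32.320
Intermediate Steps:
C(h, E) = 2 + E
r(f) = 4 + f² + f*(2 + f) (r(f) = (f² + (2 + f)*f) + 4 = (f² + f*(2 + f)) + 4 = 4 + f² + f*(2 + f))
v(s) = 1/(4 + 2*s² + 3*s) (v(s) = 1/((4 + 2*s + 2*s²) + s) = 1/(4 + 2*s² + 3*s))
50*v(8) + 32 = 50/(4 + 2*8² + 3*8) + 32 = 50/(4 + 2*64 + 24) + 32 = 50/(4 + 128 + 24) + 32 = 50/156 + 32 = 50*(1/156) + 32 = 25/78 + 32 = 2521/78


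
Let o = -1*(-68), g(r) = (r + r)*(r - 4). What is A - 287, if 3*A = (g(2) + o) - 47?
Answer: -848/3 ≈ -282.67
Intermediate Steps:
g(r) = 2*r*(-4 + r) (g(r) = (2*r)*(-4 + r) = 2*r*(-4 + r))
o = 68
A = 13/3 (A = ((2*2*(-4 + 2) + 68) - 47)/3 = ((2*2*(-2) + 68) - 47)/3 = ((-8 + 68) - 47)/3 = (60 - 47)/3 = (⅓)*13 = 13/3 ≈ 4.3333)
A - 287 = 13/3 - 287 = -848/3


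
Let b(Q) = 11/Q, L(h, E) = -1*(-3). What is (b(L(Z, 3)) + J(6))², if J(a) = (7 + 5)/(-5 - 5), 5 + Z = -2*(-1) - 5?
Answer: 1369/225 ≈ 6.0844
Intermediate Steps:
Z = -8 (Z = -5 + (-2*(-1) - 5) = -5 + (2 - 5) = -5 - 3 = -8)
L(h, E) = 3
J(a) = -6/5 (J(a) = 12/(-10) = 12*(-⅒) = -6/5)
(b(L(Z, 3)) + J(6))² = (11/3 - 6/5)² = (37/15)² = 1369/225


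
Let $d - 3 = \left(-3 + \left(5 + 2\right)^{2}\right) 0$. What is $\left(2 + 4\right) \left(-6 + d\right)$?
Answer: $-18$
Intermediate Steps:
$d = 3$ ($d = 3 + \left(-3 + \left(5 + 2\right)^{2}\right) 0 = 3 + \left(-3 + 7^{2}\right) 0 = 3 + \left(-3 + 49\right) 0 = 3 + 46 \cdot 0 = 3 + 0 = 3$)
$\left(2 + 4\right) \left(-6 + d\right) = \left(2 + 4\right) \left(-6 + 3\right) = 6 \left(-3\right) = -18$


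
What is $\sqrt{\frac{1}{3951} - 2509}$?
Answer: $\frac{i \sqrt{4351832462}}{1317} \approx 50.09 i$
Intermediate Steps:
$\sqrt{\frac{1}{3951} - 2509} = \sqrt{- \frac{9913058}{3951}} = \frac{i \sqrt{4351832462}}{1317}$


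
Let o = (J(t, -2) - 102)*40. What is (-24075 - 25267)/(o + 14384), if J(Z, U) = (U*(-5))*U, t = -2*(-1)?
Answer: -24671/4752 ≈ -5.1917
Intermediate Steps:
t = 2
J(Z, U) = -5*U² (J(Z, U) = (-5*U)*U = -5*U²)
o = -4880 (o = (-5*(-2)² - 102)*40 = (-5*4 - 102)*40 = (-20 - 102)*40 = -122*40 = -4880)
(-24075 - 25267)/(o + 14384) = (-24075 - 25267)/(-4880 + 14384) = -49342/9504 = -49342*1/9504 = -24671/4752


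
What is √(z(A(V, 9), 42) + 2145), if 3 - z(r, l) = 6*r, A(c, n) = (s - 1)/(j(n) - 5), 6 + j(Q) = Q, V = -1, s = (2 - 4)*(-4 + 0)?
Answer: 3*√241 ≈ 46.573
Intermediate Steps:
s = 8 (s = -2*(-4) = 8)
j(Q) = -6 + Q
A(c, n) = 7/(-11 + n) (A(c, n) = (8 - 1)/((-6 + n) - 5) = 7/(-11 + n))
z(r, l) = 3 - 6*r
√(z(A(V, 9), 42) + 2145) = √((3 - 42/(-11 + 9)) + 2145) = √((3 - 42/(-2)) + 2145) = √((3 - 42*(-1)/2) + 2145) = √((3 - 6*(-7/2)) + 2145) = √((3 + 21) + 2145) = √(24 + 2145) = √2169 = 3*√241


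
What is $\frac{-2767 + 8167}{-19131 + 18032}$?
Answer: $- \frac{5400}{1099} \approx -4.9136$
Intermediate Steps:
$\frac{-2767 + 8167}{-19131 + 18032} = \frac{5400}{-1099} = 5400 \left(- \frac{1}{1099}\right) = - \frac{5400}{1099}$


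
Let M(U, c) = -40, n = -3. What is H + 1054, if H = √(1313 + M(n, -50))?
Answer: 1054 + √1273 ≈ 1089.7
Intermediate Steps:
H = √1273 (H = √(1313 - 40) = √1273 ≈ 35.679)
H + 1054 = √1273 + 1054 = 1054 + √1273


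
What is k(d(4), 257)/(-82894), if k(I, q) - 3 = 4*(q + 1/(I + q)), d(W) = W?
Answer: -269095/21635334 ≈ -0.012438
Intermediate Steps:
k(I, q) = 3 + 4*q + 4/(I + q) (k(I, q) = 3 + 4*(q + 1/(I + q)) = 3 + (4*q + 4/(I + q)) = 3 + 4*q + 4/(I + q))
k(d(4), 257)/(-82894) = ((4 + 3*4 + 3*257 + 4*257² + 4*4*257)/(4 + 257))/(-82894) = ((4 + 12 + 771 + 4*66049 + 4112)/261)*(-1/82894) = ((4 + 12 + 771 + 264196 + 4112)/261)*(-1/82894) = ((1/261)*269095)*(-1/82894) = (269095/261)*(-1/82894) = -269095/21635334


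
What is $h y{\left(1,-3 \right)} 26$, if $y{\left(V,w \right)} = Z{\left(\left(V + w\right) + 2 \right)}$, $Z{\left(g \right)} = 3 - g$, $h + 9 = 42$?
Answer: $2574$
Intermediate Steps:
$h = 33$ ($h = -9 + 42 = 33$)
$y{\left(V,w \right)} = 1 - V - w$ ($y{\left(V,w \right)} = 3 - \left(\left(V + w\right) + 2\right) = 3 - \left(2 + V + w\right) = 1 - V - w$)
$h y{\left(1,-3 \right)} 26 = 33 \left(1 - 1 - -3\right) 26 = 33 \left(1 - 1 + 3\right) 26 = 33 \cdot 3 \cdot 26 = 99 \cdot 26 = 2574$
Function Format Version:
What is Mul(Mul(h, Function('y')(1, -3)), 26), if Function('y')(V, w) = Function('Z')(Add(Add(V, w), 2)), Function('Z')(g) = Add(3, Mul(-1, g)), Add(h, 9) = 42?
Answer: 2574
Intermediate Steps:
h = 33 (h = Add(-9, 42) = 33)
Function('y')(V, w) = Add(1, Mul(-1, V), Mul(-1, w)) (Function('y')(V, w) = Add(3, Mul(-1, Add(Add(V, w), 2))) = Add(3, Mul(-1, Add(2, V, w))) = Add(3, Add(-2, Mul(-1, V), Mul(-1, w))) = Add(1, Mul(-1, V), Mul(-1, w)))
Mul(Mul(h, Function('y')(1, -3)), 26) = Mul(Mul(33, Add(1, Mul(-1, 1), Mul(-1, -3))), 26) = Mul(Mul(33, Add(1, -1, 3)), 26) = Mul(Mul(33, 3), 26) = Mul(99, 26) = 2574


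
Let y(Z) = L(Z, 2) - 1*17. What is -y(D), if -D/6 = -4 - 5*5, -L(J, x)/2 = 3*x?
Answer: 29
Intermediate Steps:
L(J, x) = -6*x
D = 174 (D = -6*(-4 - 5*5) = -6*(-4 - 25) = -6*(-29) = 174)
y(Z) = -29 (y(Z) = -6*2 - 1*17 = -12 - 17 = -29)
-y(D) = -1*(-29) = 29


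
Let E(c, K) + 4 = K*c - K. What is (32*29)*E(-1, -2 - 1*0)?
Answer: 0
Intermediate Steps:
E(c, K) = -4 - K + K*c (E(c, K) = -4 + (K*c - K) = -4 + (-K + K*c) = -4 - K + K*c)
(32*29)*E(-1, -2 - 1*0) = (32*29)*(-4 - (-2 - 1*0) + (-2 - 1*0)*(-1)) = 928*(-4 - (-2 + 0) + (-2 + 0)*(-1)) = 928*(-4 - 1*(-2) - 2*(-1)) = 928*(-4 + 2 + 2) = 928*0 = 0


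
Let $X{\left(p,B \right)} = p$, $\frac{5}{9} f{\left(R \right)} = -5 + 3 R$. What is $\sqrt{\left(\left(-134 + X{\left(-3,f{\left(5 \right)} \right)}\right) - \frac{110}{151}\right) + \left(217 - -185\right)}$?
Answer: $\frac{\sqrt{6025655}}{151} \approx 16.256$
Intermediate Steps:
$f{\left(R \right)} = -9 + \frac{27 R}{5}$ ($f{\left(R \right)} = \frac{9 \left(-5 + 3 R\right)}{5} = -9 + \frac{27 R}{5}$)
$\sqrt{\left(\left(-134 + X{\left(-3,f{\left(5 \right)} \right)}\right) - \frac{110}{151}\right) + \left(217 - -185\right)} = \sqrt{\left(\left(-134 - 3\right) - \frac{110}{151}\right) + \left(217 - -185\right)} = \sqrt{\left(-137 - \frac{110}{151}\right) + \left(217 + 185\right)} = \sqrt{\left(-137 - \frac{110}{151}\right) + 402} = \sqrt{- \frac{20797}{151} + 402} = \sqrt{\frac{39905}{151}} = \frac{\sqrt{6025655}}{151}$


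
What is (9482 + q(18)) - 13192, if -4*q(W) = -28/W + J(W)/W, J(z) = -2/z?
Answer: -2403827/648 ≈ -3709.6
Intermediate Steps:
q(W) = 1/(2*W**2) + 7/W (q(W) = -(-28/W + (-2/W)/W)/4 = -(-28/W - 2/W**2)/4 = 1/(2*W**2) + 7/W)
(9482 + q(18)) - 13192 = (9482 + (1/2)*(1 + 14*18)/18**2) - 13192 = (9482 + (1/2)*(1/324)*(1 + 252)) - 13192 = (9482 + (1/2)*(1/324)*253) - 13192 = (9482 + 253/648) - 13192 = 6144589/648 - 13192 = -2403827/648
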